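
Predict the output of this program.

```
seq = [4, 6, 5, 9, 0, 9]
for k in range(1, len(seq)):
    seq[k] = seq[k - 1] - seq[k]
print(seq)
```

k=1: seq[1] = 4-6 = -2 → [4, -2, 5, 9, 0, 9]
k=2: seq[2] = (-2)-5 = -7 → [4, -2, -7, 9, 0, 9]
k=3: seq[3] = (-7)-9 = -16 → [4, -2, -7, -16, 0, 9]
k=4: seq[4] = (-16)-0 = -16 → [4, -2, -7, -16, -16, 9]
k=5: seq[5] = (-16)-9 = -25 → [4, -2, -7, -16, -16, -25]

[4, -2, -7, -16, -16, -25]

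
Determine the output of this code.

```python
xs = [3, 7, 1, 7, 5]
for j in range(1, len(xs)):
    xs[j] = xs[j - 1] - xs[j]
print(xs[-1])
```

j=1: xs[1] = 3-7 = -4 → [3, -4, 1, 7, 5]
j=2: xs[2] = (-4)-1 = -5 → [3, -4, -5, 7, 5]
j=3: xs[3] = (-5)-7 = -12 → [3, -4, -5, -12, 5]
j=4: xs[4] = (-12)-5 = -17 → [3, -4, -5, -12, -17]

-17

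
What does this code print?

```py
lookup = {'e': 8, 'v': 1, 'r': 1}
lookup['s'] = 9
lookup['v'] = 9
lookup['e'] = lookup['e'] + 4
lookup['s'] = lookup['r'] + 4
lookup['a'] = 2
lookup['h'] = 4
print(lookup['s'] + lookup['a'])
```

7

lookup['s'] = 9 → {'e': 8, 'v': 1, 'r': 1, 's': 9}
lookup['v'] = 9 → {'e': 8, 'v': 9, 'r': 1, 's': 9}
lookup['e'] = lookup['e']+4 = 12 → {'e': 12, 'v': 9, 'r': 1, 's': 9}
lookup['s'] = lookup['r']+4 = 5 → {'e': 12, 'v': 9, 'r': 1, 's': 5}
lookup['a'] = 2 → {'e': 12, 'v': 9, 'r': 1, 's': 5, 'a': 2}
lookup['h'] = 4 → {'e': 12, 'v': 9, 'r': 1, 's': 5, 'a': 2, 'h': 4}
lookup['s']+lookup['a'] = 5+2 = 7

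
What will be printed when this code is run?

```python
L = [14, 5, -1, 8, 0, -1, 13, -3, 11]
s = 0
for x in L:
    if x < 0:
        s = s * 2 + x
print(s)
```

-9

x=14: not <0
x=5: not <0
x=-1: <0, s = 0*2+(-1) = -1
x=8: not <0
x=0: not <0
x=-1: <0, s = (-1)*2+(-1) = -3
x=13: not <0
x=-3: <0, s = (-3)*2+(-3) = -9
x=11: not <0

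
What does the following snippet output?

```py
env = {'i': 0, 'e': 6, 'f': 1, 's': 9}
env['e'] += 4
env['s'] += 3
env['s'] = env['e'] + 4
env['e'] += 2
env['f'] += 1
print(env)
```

env['e'] = 6+4 = 10 → {'i': 0, 'e': 10, 'f': 1, 's': 9}
env['s'] = 9+3 = 12 → {'i': 0, 'e': 10, 'f': 1, 's': 12}
env['s'] = env['e']+4 = 14 → {'i': 0, 'e': 10, 'f': 1, 's': 14}
env['e'] = 10+2 = 12 → {'i': 0, 'e': 12, 'f': 1, 's': 14}
env['f'] = 1+1 = 2 → {'i': 0, 'e': 12, 'f': 2, 's': 14}

{'i': 0, 'e': 12, 'f': 2, 's': 14}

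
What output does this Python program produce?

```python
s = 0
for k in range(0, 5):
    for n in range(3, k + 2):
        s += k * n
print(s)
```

k=2,n=3: s = 0+6 = 6
k=3,n=3: s = 6+9 = 15
k=3,n=4: s = 15+12 = 27
k=4,n=3: s = 27+12 = 39
k=4,n=4: s = 39+16 = 55
k=4,n=5: s = 55+20 = 75

75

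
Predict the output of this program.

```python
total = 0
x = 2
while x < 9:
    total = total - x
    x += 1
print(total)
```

x=2: total = 0-2 = -2
x=3: total = (-2)-3 = -5
x=4: total = (-5)-4 = -9
x=5: total = (-9)-5 = -14
x=6: total = (-14)-6 = -20
x=7: total = (-20)-7 = -27
x=8: total = (-27)-8 = -35

-35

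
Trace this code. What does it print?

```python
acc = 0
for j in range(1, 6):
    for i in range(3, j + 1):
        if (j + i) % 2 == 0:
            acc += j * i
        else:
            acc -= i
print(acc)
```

j=3,i=3: even sum, acc = 0+9 = 9
j=4,i=3: odd sum, acc = 9-3 = 6
j=4,i=4: even sum, acc = 6+16 = 22
j=5,i=3: even sum, acc = 22+15 = 37
j=5,i=4: odd sum, acc = 37-4 = 33
j=5,i=5: even sum, acc = 33+25 = 58

58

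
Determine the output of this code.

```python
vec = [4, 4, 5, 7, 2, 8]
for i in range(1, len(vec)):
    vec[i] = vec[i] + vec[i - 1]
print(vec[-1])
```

i=1: vec[1] = 4+4 = 8 → [4, 8, 5, 7, 2, 8]
i=2: vec[2] = 5+8 = 13 → [4, 8, 13, 7, 2, 8]
i=3: vec[3] = 7+13 = 20 → [4, 8, 13, 20, 2, 8]
i=4: vec[4] = 2+20 = 22 → [4, 8, 13, 20, 22, 8]
i=5: vec[5] = 8+22 = 30 → [4, 8, 13, 20, 22, 30]

30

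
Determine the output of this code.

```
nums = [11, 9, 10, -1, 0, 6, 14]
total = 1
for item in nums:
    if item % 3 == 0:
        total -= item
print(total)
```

-14

item=11: not %3==0
item=9: %3==0, total = 1-9 = -8
item=10: not %3==0
item=-1: not %3==0
item=0: %3==0, total = (-8)-0 = -8
item=6: %3==0, total = (-8)-6 = -14
item=14: not %3==0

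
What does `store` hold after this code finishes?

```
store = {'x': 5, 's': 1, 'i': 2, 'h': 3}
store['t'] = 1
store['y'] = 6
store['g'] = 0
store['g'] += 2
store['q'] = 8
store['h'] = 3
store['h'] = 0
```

{'x': 5, 's': 1, 'i': 2, 'h': 0, 't': 1, 'y': 6, 'g': 2, 'q': 8}

store['t'] = 1 → {'x': 5, 's': 1, 'i': 2, 'h': 3, 't': 1}
store['y'] = 6 → {'x': 5, 's': 1, 'i': 2, 'h': 3, 't': 1, 'y': 6}
store['g'] = 0 → {'x': 5, 's': 1, 'i': 2, 'h': 3, 't': 1, 'y': 6, 'g': 0}
store['g'] = 0+2 = 2 → {'x': 5, 's': 1, 'i': 2, 'h': 3, 't': 1, 'y': 6, 'g': 2}
store['q'] = 8 → {'x': 5, 's': 1, 'i': 2, 'h': 3, 't': 1, 'y': 6, 'g': 2, 'q': 8}
store['h'] = 3 → {'x': 5, 's': 1, 'i': 2, 'h': 3, 't': 1, 'y': 6, 'g': 2, 'q': 8}
store['h'] = 0 → {'x': 5, 's': 1, 'i': 2, 'h': 0, 't': 1, 'y': 6, 'g': 2, 'q': 8}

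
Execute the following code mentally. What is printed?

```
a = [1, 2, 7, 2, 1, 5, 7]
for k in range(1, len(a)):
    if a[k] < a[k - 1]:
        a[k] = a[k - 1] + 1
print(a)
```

k=1: 2>=1, unchanged → [1, 2, 7, 2, 1, 5, 7]
k=2: 7>=2, unchanged → [1, 2, 7, 2, 1, 5, 7]
k=3: 2<7, a[3] = 7+1 = 8 → [1, 2, 7, 8, 1, 5, 7]
k=4: 1<8, a[4] = 8+1 = 9 → [1, 2, 7, 8, 9, 5, 7]
k=5: 5<9, a[5] = 9+1 = 10 → [1, 2, 7, 8, 9, 10, 7]
k=6: 7<10, a[6] = 10+1 = 11 → [1, 2, 7, 8, 9, 10, 11]

[1, 2, 7, 8, 9, 10, 11]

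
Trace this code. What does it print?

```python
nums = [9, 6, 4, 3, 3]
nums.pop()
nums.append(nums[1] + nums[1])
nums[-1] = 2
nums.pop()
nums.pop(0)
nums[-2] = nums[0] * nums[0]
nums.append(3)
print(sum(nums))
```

pop() removes 3 → [9, 6, 4, 3]
append nums[1]+nums[1] = 6+6 = 12 → [9, 6, 4, 3, 12]
nums[-1] = 2 → [9, 6, 4, 3, 2]
pop() removes 2 → [9, 6, 4, 3]
pop(0) removes 9 → [6, 4, 3]
nums[-2] = nums[0]*nums[0] = 6*6 = 36 → [6, 36, 3]
append 3 → [6, 36, 3, 3]
sum = 48

48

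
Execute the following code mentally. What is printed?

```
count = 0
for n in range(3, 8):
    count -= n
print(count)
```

-25

n=3: count = 0-3 = -3
n=4: count = (-3)-4 = -7
n=5: count = (-7)-5 = -12
n=6: count = (-12)-6 = -18
n=7: count = (-18)-7 = -25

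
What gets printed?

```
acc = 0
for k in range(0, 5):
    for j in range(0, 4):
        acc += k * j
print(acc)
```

60

k=0,j=0: acc = 0+0 = 0
k=0,j=1: acc = 0+0 = 0
k=0,j=2: acc = 0+0 = 0
k=0,j=3: acc = 0+0 = 0
k=1,j=0: acc = 0+0 = 0
k=1,j=1: acc = 0+1 = 1
k=1,j=2: acc = 1+2 = 3
k=1,j=3: acc = 3+3 = 6
k=2,j=0: acc = 6+0 = 6
k=2,j=1: acc = 6+2 = 8
k=2,j=2: acc = 8+4 = 12
k=2,j=3: acc = 12+6 = 18
k=3,j=0: acc = 18+0 = 18
k=3,j=1: acc = 18+3 = 21
k=3,j=2: acc = 21+6 = 27
k=3,j=3: acc = 27+9 = 36
k=4,j=0: acc = 36+0 = 36
k=4,j=1: acc = 36+4 = 40
k=4,j=2: acc = 40+8 = 48
k=4,j=3: acc = 48+12 = 60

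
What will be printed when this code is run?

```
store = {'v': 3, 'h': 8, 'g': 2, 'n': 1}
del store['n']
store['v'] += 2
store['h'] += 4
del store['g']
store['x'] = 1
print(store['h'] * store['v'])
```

60

del 'n' → {'v': 3, 'h': 8, 'g': 2}
store['v'] = 3+2 = 5 → {'v': 5, 'h': 8, 'g': 2}
store['h'] = 8+4 = 12 → {'v': 5, 'h': 12, 'g': 2}
del 'g' → {'v': 5, 'h': 12}
store['x'] = 1 → {'v': 5, 'h': 12, 'x': 1}
store['h']*store['v'] = 12*5 = 60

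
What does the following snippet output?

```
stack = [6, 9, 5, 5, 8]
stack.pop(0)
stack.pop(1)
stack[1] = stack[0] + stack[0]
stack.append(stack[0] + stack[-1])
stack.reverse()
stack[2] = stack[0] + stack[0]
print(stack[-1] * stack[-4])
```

pop(0) removes 6 → [9, 5, 5, 8]
pop(1) removes 5 → [9, 5, 8]
stack[1] = stack[0]+stack[0] = 9+9 = 18 → [9, 18, 8]
append stack[0]+stack[-1] = 9+8 = 17 → [9, 18, 8, 17]
reverse → [17, 8, 18, 9]
stack[2] = stack[0]+stack[0] = 17+17 = 34 → [17, 8, 34, 9]
stack[-1]*stack[-4] = 9*17 = 153

153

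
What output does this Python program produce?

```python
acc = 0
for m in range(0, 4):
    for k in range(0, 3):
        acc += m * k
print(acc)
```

18

m=0,k=0: acc = 0+0 = 0
m=0,k=1: acc = 0+0 = 0
m=0,k=2: acc = 0+0 = 0
m=1,k=0: acc = 0+0 = 0
m=1,k=1: acc = 0+1 = 1
m=1,k=2: acc = 1+2 = 3
m=2,k=0: acc = 3+0 = 3
m=2,k=1: acc = 3+2 = 5
m=2,k=2: acc = 5+4 = 9
m=3,k=0: acc = 9+0 = 9
m=3,k=1: acc = 9+3 = 12
m=3,k=2: acc = 12+6 = 18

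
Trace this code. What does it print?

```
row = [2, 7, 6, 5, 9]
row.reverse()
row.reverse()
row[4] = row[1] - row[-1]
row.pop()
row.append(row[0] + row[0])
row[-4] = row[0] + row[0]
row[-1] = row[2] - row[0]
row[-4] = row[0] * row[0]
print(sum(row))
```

21

reverse → [9, 5, 6, 7, 2]
reverse → [2, 7, 6, 5, 9]
row[4] = row[1]-row[-1] = 7-9 = -2 → [2, 7, 6, 5, -2]
pop() removes -2 → [2, 7, 6, 5]
append row[0]+row[0] = 2+2 = 4 → [2, 7, 6, 5, 4]
row[-4] = row[0]+row[0] = 2+2 = 4 → [2, 4, 6, 5, 4]
row[-1] = row[2]-row[0] = 6-2 = 4 → [2, 4, 6, 5, 4]
row[-4] = row[0]*row[0] = 2*2 = 4 → [2, 4, 6, 5, 4]
sum = 21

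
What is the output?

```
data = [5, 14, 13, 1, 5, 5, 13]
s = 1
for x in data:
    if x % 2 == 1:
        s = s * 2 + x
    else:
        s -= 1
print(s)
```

451

x=5: odd, s = 1*2+5 = 7
x=14: not odd, s = 7-1 = 6
x=13: odd, s = 6*2+13 = 25
x=1: odd, s = 25*2+1 = 51
x=5: odd, s = 51*2+5 = 107
x=5: odd, s = 107*2+5 = 219
x=13: odd, s = 219*2+13 = 451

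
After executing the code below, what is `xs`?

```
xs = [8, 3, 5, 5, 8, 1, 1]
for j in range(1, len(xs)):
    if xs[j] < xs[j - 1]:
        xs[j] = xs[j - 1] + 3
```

[8, 11, 14, 17, 20, 23, 26]

j=1: 3<8, xs[1] = 8+3 = 11 → [8, 11, 5, 5, 8, 1, 1]
j=2: 5<11, xs[2] = 11+3 = 14 → [8, 11, 14, 5, 8, 1, 1]
j=3: 5<14, xs[3] = 14+3 = 17 → [8, 11, 14, 17, 8, 1, 1]
j=4: 8<17, xs[4] = 17+3 = 20 → [8, 11, 14, 17, 20, 1, 1]
j=5: 1<20, xs[5] = 20+3 = 23 → [8, 11, 14, 17, 20, 23, 1]
j=6: 1<23, xs[6] = 23+3 = 26 → [8, 11, 14, 17, 20, 23, 26]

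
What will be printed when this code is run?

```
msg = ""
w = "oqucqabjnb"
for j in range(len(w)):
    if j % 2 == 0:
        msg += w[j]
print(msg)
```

ouqbn

j=0: add 'o' → 'o'
j=1: skip
j=2: add 'u' → 'ou'
j=3: skip
j=4: add 'q' → 'ouq'
j=5: skip
j=6: add 'b' → 'ouqb'
j=7: skip
j=8: add 'n' → 'ouqbn'
j=9: skip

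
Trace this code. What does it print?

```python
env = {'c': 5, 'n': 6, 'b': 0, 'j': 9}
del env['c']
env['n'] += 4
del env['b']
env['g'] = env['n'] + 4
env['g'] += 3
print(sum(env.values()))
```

36

del 'c' → {'n': 6, 'b': 0, 'j': 9}
env['n'] = 6+4 = 10 → {'n': 10, 'b': 0, 'j': 9}
del 'b' → {'n': 10, 'j': 9}
env['g'] = env['n']+4 = 14 → {'n': 10, 'j': 9, 'g': 14}
env['g'] = 14+3 = 17 → {'n': 10, 'j': 9, 'g': 17}
sum of values = 36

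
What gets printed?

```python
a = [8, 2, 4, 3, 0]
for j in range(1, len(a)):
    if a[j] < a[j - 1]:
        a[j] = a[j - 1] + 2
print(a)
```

[8, 10, 12, 14, 16]

j=1: 2<8, a[1] = 8+2 = 10 → [8, 10, 4, 3, 0]
j=2: 4<10, a[2] = 10+2 = 12 → [8, 10, 12, 3, 0]
j=3: 3<12, a[3] = 12+2 = 14 → [8, 10, 12, 14, 0]
j=4: 0<14, a[4] = 14+2 = 16 → [8, 10, 12, 14, 16]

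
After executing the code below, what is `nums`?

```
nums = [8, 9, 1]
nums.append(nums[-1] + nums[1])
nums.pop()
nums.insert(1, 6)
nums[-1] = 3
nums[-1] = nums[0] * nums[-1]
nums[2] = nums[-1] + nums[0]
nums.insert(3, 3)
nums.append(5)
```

[8, 6, 32, 3, 24, 5]

append nums[-1]+nums[1] = 1+9 = 10 → [8, 9, 1, 10]
pop() removes 10 → [8, 9, 1]
insert 6 at 1 → [8, 6, 9, 1]
nums[-1] = 3 → [8, 6, 9, 3]
nums[-1] = nums[0]*nums[-1] = 8*3 = 24 → [8, 6, 9, 24]
nums[2] = nums[-1]+nums[0] = 24+8 = 32 → [8, 6, 32, 24]
insert 3 at 3 → [8, 6, 32, 3, 24]
append 5 → [8, 6, 32, 3, 24, 5]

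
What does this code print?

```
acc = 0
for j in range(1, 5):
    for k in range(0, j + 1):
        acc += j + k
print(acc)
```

j=1,k=0: acc = 0+1 = 1
j=1,k=1: acc = 1+2 = 3
j=2,k=0: acc = 3+2 = 5
j=2,k=1: acc = 5+3 = 8
j=2,k=2: acc = 8+4 = 12
j=3,k=0: acc = 12+3 = 15
j=3,k=1: acc = 15+4 = 19
j=3,k=2: acc = 19+5 = 24
j=3,k=3: acc = 24+6 = 30
j=4,k=0: acc = 30+4 = 34
j=4,k=1: acc = 34+5 = 39
j=4,k=2: acc = 39+6 = 45
j=4,k=3: acc = 45+7 = 52
j=4,k=4: acc = 52+8 = 60

60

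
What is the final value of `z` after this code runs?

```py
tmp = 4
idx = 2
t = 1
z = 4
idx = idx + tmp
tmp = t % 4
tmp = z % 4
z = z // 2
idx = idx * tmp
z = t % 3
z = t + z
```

idx = 2+4 = 6
tmp = 1%4 = 1
tmp = 4%4 = 0
z = 4//2 = 2
idx = 6*0 = 0
z = 1%3 = 1
z = 1+1 = 2

2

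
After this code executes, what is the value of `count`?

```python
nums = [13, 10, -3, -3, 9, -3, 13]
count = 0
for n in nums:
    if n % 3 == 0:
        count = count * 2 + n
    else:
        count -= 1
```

n=13: not %3==0, count = 0-1 = -1
n=10: not %3==0, count = (-1)-1 = -2
n=-3: %3==0, count = (-2)*2+(-3) = -7
n=-3: %3==0, count = (-7)*2+(-3) = -17
n=9: %3==0, count = (-17)*2+9 = -25
n=-3: %3==0, count = (-25)*2+(-3) = -53
n=13: not %3==0, count = (-53)-1 = -54

-54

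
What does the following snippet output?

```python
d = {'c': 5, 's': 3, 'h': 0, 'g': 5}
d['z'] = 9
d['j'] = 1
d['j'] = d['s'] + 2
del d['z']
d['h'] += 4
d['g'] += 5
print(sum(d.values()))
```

27

d['z'] = 9 → {'c': 5, 's': 3, 'h': 0, 'g': 5, 'z': 9}
d['j'] = 1 → {'c': 5, 's': 3, 'h': 0, 'g': 5, 'z': 9, 'j': 1}
d['j'] = d['s']+2 = 5 → {'c': 5, 's': 3, 'h': 0, 'g': 5, 'z': 9, 'j': 5}
del 'z' → {'c': 5, 's': 3, 'h': 0, 'g': 5, 'j': 5}
d['h'] = 0+4 = 4 → {'c': 5, 's': 3, 'h': 4, 'g': 5, 'j': 5}
d['g'] = 5+5 = 10 → {'c': 5, 's': 3, 'h': 4, 'g': 10, 'j': 5}
sum of values = 27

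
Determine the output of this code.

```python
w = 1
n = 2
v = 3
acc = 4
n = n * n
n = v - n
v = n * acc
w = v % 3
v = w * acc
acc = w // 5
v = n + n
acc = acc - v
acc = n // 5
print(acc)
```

-1

n = 2*2 = 4
n = 3-4 = -1
v = (-1)*4 = -4
w = (-4)%3 = 2
v = 2*4 = 8
acc = 2//5 = 0
v = (-1)+(-1) = -2
acc = 0-(-2) = 2
acc = (-1)//5 = -1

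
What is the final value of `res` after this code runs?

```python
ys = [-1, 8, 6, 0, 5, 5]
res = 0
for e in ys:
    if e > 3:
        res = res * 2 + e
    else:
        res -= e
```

e=-1: not >3, res = 0-(-1) = 1
e=8: >3, res = 1*2+8 = 10
e=6: >3, res = 10*2+6 = 26
e=0: not >3, res = 26-0 = 26
e=5: >3, res = 26*2+5 = 57
e=5: >3, res = 57*2+5 = 119

119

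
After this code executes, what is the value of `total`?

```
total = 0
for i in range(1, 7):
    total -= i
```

-21

i=1: total = 0-1 = -1
i=2: total = (-1)-2 = -3
i=3: total = (-3)-3 = -6
i=4: total = (-6)-4 = -10
i=5: total = (-10)-5 = -15
i=6: total = (-15)-6 = -21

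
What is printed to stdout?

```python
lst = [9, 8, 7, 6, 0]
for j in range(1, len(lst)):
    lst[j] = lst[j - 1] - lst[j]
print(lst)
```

[9, 1, -6, -12, -12]

j=1: lst[1] = 9-8 = 1 → [9, 1, 7, 6, 0]
j=2: lst[2] = 1-7 = -6 → [9, 1, -6, 6, 0]
j=3: lst[3] = (-6)-6 = -12 → [9, 1, -6, -12, 0]
j=4: lst[4] = (-12)-0 = -12 → [9, 1, -6, -12, -12]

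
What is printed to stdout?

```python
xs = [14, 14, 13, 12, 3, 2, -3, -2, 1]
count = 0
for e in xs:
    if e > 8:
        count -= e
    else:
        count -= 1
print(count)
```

-58

e=14: >8, count = 0-14 = -14
e=14: >8, count = (-14)-14 = -28
e=13: >8, count = (-28)-13 = -41
e=12: >8, count = (-41)-12 = -53
e=3: not >8, count = (-53)-1 = -54
e=2: not >8, count = (-54)-1 = -55
e=-3: not >8, count = (-55)-1 = -56
e=-2: not >8, count = (-56)-1 = -57
e=1: not >8, count = (-57)-1 = -58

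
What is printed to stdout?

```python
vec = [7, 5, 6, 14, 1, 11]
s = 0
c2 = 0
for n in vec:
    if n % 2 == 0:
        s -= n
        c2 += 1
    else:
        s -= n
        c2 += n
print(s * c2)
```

n=7: not even, s = 0-7 = -7; c2=7
n=5: not even, s = (-7)-5 = -12; c2=12
n=6: even, s = (-12)-6 = -18; c2=13
n=14: even, s = (-18)-14 = -32; c2=14
n=1: not even, s = (-32)-1 = -33; c2=15
n=11: not even, s = (-33)-11 = -44; c2=26
s*c2 = (-44)*26 = -1144

-1144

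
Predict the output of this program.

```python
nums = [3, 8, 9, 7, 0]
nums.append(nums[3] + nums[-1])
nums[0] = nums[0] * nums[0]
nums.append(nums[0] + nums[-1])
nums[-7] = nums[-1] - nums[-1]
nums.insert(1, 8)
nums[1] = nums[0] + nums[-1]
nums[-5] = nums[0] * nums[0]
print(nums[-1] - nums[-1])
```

0

append nums[3]+nums[-1] = 7+0 = 7 → [3, 8, 9, 7, 0, 7]
nums[0] = nums[0]*nums[0] = 3*3 = 9 → [9, 8, 9, 7, 0, 7]
append nums[0]+nums[-1] = 9+7 = 16 → [9, 8, 9, 7, 0, 7, 16]
nums[-7] = nums[-1]-nums[-1] = 16-16 = 0 → [0, 8, 9, 7, 0, 7, 16]
insert 8 at 1 → [0, 8, 8, 9, 7, 0, 7, 16]
nums[1] = nums[0]+nums[-1] = 0+16 = 16 → [0, 16, 8, 9, 7, 0, 7, 16]
nums[-5] = nums[0]*nums[0] = 0*0 = 0 → [0, 16, 8, 0, 7, 0, 7, 16]
nums[-1]-nums[-1] = 16-16 = 0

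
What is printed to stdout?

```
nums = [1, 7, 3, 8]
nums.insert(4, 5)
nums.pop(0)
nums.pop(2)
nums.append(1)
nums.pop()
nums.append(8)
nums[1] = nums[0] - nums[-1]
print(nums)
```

insert 5 at 4 → [1, 7, 3, 8, 5]
pop(0) removes 1 → [7, 3, 8, 5]
pop(2) removes 8 → [7, 3, 5]
append 1 → [7, 3, 5, 1]
pop() removes 1 → [7, 3, 5]
append 8 → [7, 3, 5, 8]
nums[1] = nums[0]-nums[-1] = 7-8 = -1 → [7, -1, 5, 8]

[7, -1, 5, 8]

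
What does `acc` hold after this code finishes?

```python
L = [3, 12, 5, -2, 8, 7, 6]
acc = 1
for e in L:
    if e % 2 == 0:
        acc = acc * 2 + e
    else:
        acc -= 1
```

100

e=3: not even, acc = 1-1 = 0
e=12: even, acc = 0*2+12 = 12
e=5: not even, acc = 12-1 = 11
e=-2: even, acc = 11*2+(-2) = 20
e=8: even, acc = 20*2+8 = 48
e=7: not even, acc = 48-1 = 47
e=6: even, acc = 47*2+6 = 100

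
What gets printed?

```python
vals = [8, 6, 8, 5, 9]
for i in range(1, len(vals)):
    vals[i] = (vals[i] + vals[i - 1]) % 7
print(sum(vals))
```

16

i=1: vals[1] = (6+8)%7 = 0 → [8, 0, 8, 5, 9]
i=2: vals[2] = (8+0)%7 = 1 → [8, 0, 1, 5, 9]
i=3: vals[3] = (5+1)%7 = 6 → [8, 0, 1, 6, 9]
i=4: vals[4] = (9+6)%7 = 1 → [8, 0, 1, 6, 1]
sum = 16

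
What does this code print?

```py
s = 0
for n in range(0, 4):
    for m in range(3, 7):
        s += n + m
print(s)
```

96

n=0,m=3: s = 0+3 = 3
n=0,m=4: s = 3+4 = 7
n=0,m=5: s = 7+5 = 12
n=0,m=6: s = 12+6 = 18
n=1,m=3: s = 18+4 = 22
n=1,m=4: s = 22+5 = 27
n=1,m=5: s = 27+6 = 33
n=1,m=6: s = 33+7 = 40
n=2,m=3: s = 40+5 = 45
n=2,m=4: s = 45+6 = 51
n=2,m=5: s = 51+7 = 58
n=2,m=6: s = 58+8 = 66
n=3,m=3: s = 66+6 = 72
n=3,m=4: s = 72+7 = 79
n=3,m=5: s = 79+8 = 87
n=3,m=6: s = 87+9 = 96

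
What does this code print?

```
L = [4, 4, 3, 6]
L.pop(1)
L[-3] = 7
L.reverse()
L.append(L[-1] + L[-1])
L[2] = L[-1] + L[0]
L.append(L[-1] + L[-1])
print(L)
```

[6, 3, 20, 14, 28]

pop(1) removes 4 → [4, 3, 6]
L[-3] = 7 → [7, 3, 6]
reverse → [6, 3, 7]
append L[-1]+L[-1] = 7+7 = 14 → [6, 3, 7, 14]
L[2] = L[-1]+L[0] = 14+6 = 20 → [6, 3, 20, 14]
append L[-1]+L[-1] = 14+14 = 28 → [6, 3, 20, 14, 28]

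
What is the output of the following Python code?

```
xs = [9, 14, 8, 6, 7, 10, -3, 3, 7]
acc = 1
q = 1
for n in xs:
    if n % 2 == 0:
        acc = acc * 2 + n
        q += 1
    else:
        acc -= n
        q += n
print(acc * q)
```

n=9: not even, acc = 1-9 = -8; q=10
n=14: even, acc = (-8)*2+14 = -2; q=11
n=8: even, acc = (-2)*2+8 = 4; q=12
n=6: even, acc = 4*2+6 = 14; q=13
n=7: not even, acc = 14-7 = 7; q=20
n=10: even, acc = 7*2+10 = 24; q=21
n=-3: not even, acc = 24-(-3) = 27; q=18
n=3: not even, acc = 27-3 = 24; q=21
n=7: not even, acc = 24-7 = 17; q=28
acc*q = 17*28 = 476

476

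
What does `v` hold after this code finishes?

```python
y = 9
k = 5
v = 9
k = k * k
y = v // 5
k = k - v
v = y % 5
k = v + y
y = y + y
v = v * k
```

k = 5*5 = 25
y = 9//5 = 1
k = 25-9 = 16
v = 1%5 = 1
k = 1+1 = 2
y = 1+1 = 2
v = 1*2 = 2

2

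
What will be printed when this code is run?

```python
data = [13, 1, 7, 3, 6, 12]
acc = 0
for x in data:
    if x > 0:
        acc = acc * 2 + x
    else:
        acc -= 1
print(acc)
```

x=13: >0, acc = 0*2+13 = 13
x=1: >0, acc = 13*2+1 = 27
x=7: >0, acc = 27*2+7 = 61
x=3: >0, acc = 61*2+3 = 125
x=6: >0, acc = 125*2+6 = 256
x=12: >0, acc = 256*2+12 = 524

524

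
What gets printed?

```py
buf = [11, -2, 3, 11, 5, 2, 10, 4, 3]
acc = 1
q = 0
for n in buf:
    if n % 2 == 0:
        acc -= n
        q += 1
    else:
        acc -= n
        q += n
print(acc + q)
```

-9

n=11: not even, acc = 1-11 = -10; q=11
n=-2: even, acc = (-10)-(-2) = -8; q=12
n=3: not even, acc = (-8)-3 = -11; q=15
n=11: not even, acc = (-11)-11 = -22; q=26
n=5: not even, acc = (-22)-5 = -27; q=31
n=2: even, acc = (-27)-2 = -29; q=32
n=10: even, acc = (-29)-10 = -39; q=33
n=4: even, acc = (-39)-4 = -43; q=34
n=3: not even, acc = (-43)-3 = -46; q=37
acc+q = (-46)+37 = -9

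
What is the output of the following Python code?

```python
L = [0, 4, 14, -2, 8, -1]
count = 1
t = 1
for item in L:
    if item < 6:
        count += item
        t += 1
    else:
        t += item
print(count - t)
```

-25

item=0: <6, count = 1+0 = 1; t=2
item=4: <6, count = 1+4 = 5; t=3
item=14: not <6; t=17
item=-2: <6, count = 5+(-2) = 3; t=18
item=8: not <6; t=26
item=-1: <6, count = 3+(-1) = 2; t=27
count-t = 2-27 = -25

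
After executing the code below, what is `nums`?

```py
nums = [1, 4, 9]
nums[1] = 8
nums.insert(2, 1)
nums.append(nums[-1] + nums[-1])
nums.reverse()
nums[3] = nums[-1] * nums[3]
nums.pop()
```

nums[1] = 8 → [1, 8, 9]
insert 1 at 2 → [1, 8, 1, 9]
append nums[-1]+nums[-1] = 9+9 = 18 → [1, 8, 1, 9, 18]
reverse → [18, 9, 1, 8, 1]
nums[3] = nums[-1]*nums[3] = 1*8 = 8 → [18, 9, 1, 8, 1]
pop() removes 1 → [18, 9, 1, 8]

[18, 9, 1, 8]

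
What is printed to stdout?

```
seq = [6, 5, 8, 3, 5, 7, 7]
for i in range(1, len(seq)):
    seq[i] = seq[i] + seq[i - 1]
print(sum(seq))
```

i=1: seq[1] = 5+6 = 11 → [6, 11, 8, 3, 5, 7, 7]
i=2: seq[2] = 8+11 = 19 → [6, 11, 19, 3, 5, 7, 7]
i=3: seq[3] = 3+19 = 22 → [6, 11, 19, 22, 5, 7, 7]
i=4: seq[4] = 5+22 = 27 → [6, 11, 19, 22, 27, 7, 7]
i=5: seq[5] = 7+27 = 34 → [6, 11, 19, 22, 27, 34, 7]
i=6: seq[6] = 7+34 = 41 → [6, 11, 19, 22, 27, 34, 41]
sum = 160

160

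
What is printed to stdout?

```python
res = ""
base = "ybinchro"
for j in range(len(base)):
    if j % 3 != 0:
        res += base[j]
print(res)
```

j=0: skip
j=1: add 'b' → 'b'
j=2: add 'i' → 'bi'
j=3: skip
j=4: add 'c' → 'bic'
j=5: add 'h' → 'bich'
j=6: skip
j=7: add 'o' → 'bicho'

bicho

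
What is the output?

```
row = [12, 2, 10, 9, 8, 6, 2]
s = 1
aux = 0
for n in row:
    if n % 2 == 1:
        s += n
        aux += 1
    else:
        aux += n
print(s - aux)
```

-31

n=12: not odd; aux=12
n=2: not odd; aux=14
n=10: not odd; aux=24
n=9: odd, s = 1+9 = 10; aux=25
n=8: not odd; aux=33
n=6: not odd; aux=39
n=2: not odd; aux=41
s-aux = 10-41 = -31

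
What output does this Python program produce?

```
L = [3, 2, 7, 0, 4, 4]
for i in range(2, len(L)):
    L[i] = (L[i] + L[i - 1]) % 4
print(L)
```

[3, 2, 1, 1, 1, 1]

i=2: L[2] = (7+2)%4 = 1 → [3, 2, 1, 0, 4, 4]
i=3: L[3] = (0+1)%4 = 1 → [3, 2, 1, 1, 4, 4]
i=4: L[4] = (4+1)%4 = 1 → [3, 2, 1, 1, 1, 4]
i=5: L[5] = (4+1)%4 = 1 → [3, 2, 1, 1, 1, 1]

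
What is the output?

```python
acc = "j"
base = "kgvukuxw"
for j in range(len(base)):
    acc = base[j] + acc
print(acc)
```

j=0: prepend 'k' → 'kj'
j=1: prepend 'g' → 'gkj'
j=2: prepend 'v' → 'vgkj'
j=3: prepend 'u' → 'uvgkj'
j=4: prepend 'k' → 'kuvgkj'
j=5: prepend 'u' → 'ukuvgkj'
j=6: prepend 'x' → 'xukuvgkj'
j=7: prepend 'w' → 'wxukuvgkj'

wxukuvgkj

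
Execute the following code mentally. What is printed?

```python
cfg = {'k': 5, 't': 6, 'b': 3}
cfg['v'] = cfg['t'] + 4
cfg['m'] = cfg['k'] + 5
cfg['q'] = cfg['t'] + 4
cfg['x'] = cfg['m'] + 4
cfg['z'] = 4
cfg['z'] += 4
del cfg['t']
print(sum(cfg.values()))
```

60

cfg['v'] = cfg['t']+4 = 10 → {'k': 5, 't': 6, 'b': 3, 'v': 10}
cfg['m'] = cfg['k']+5 = 10 → {'k': 5, 't': 6, 'b': 3, 'v': 10, 'm': 10}
cfg['q'] = cfg['t']+4 = 10 → {'k': 5, 't': 6, 'b': 3, 'v': 10, 'm': 10, 'q': 10}
cfg['x'] = cfg['m']+4 = 14 → {'k': 5, 't': 6, 'b': 3, 'v': 10, 'm': 10, 'q': 10, 'x': 14}
cfg['z'] = 4 → {'k': 5, 't': 6, 'b': 3, 'v': 10, 'm': 10, 'q': 10, 'x': 14, 'z': 4}
cfg['z'] = 4+4 = 8 → {'k': 5, 't': 6, 'b': 3, 'v': 10, 'm': 10, 'q': 10, 'x': 14, 'z': 8}
del 't' → {'k': 5, 'b': 3, 'v': 10, 'm': 10, 'q': 10, 'x': 14, 'z': 8}
sum of values = 60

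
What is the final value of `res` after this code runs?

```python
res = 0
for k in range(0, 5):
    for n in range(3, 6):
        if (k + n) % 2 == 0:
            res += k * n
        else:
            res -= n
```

24

k=0,n=3: odd sum, res = 0-3 = -3
k=0,n=4: even sum, res = (-3)+0 = -3
k=0,n=5: odd sum, res = (-3)-5 = -8
k=1,n=3: even sum, res = (-8)+3 = -5
k=1,n=4: odd sum, res = (-5)-4 = -9
k=1,n=5: even sum, res = (-9)+5 = -4
k=2,n=3: odd sum, res = (-4)-3 = -7
k=2,n=4: even sum, res = (-7)+8 = 1
k=2,n=5: odd sum, res = 1-5 = -4
k=3,n=3: even sum, res = (-4)+9 = 5
k=3,n=4: odd sum, res = 5-4 = 1
k=3,n=5: even sum, res = 1+15 = 16
k=4,n=3: odd sum, res = 16-3 = 13
k=4,n=4: even sum, res = 13+16 = 29
k=4,n=5: odd sum, res = 29-5 = 24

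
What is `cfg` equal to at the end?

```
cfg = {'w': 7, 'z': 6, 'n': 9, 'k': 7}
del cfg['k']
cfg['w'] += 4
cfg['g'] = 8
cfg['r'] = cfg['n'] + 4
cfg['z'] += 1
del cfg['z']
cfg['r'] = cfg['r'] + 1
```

del 'k' → {'w': 7, 'z': 6, 'n': 9}
cfg['w'] = 7+4 = 11 → {'w': 11, 'z': 6, 'n': 9}
cfg['g'] = 8 → {'w': 11, 'z': 6, 'n': 9, 'g': 8}
cfg['r'] = cfg['n']+4 = 13 → {'w': 11, 'z': 6, 'n': 9, 'g': 8, 'r': 13}
cfg['z'] = 6+1 = 7 → {'w': 11, 'z': 7, 'n': 9, 'g': 8, 'r': 13}
del 'z' → {'w': 11, 'n': 9, 'g': 8, 'r': 13}
cfg['r'] = cfg['r']+1 = 14 → {'w': 11, 'n': 9, 'g': 8, 'r': 14}

{'w': 11, 'n': 9, 'g': 8, 'r': 14}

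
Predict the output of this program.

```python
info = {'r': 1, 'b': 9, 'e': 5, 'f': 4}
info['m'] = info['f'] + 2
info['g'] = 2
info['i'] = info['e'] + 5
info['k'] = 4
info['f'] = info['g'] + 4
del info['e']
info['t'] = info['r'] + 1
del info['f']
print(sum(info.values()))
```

34

info['m'] = info['f']+2 = 6 → {'r': 1, 'b': 9, 'e': 5, 'f': 4, 'm': 6}
info['g'] = 2 → {'r': 1, 'b': 9, 'e': 5, 'f': 4, 'm': 6, 'g': 2}
info['i'] = info['e']+5 = 10 → {'r': 1, 'b': 9, 'e': 5, 'f': 4, 'm': 6, 'g': 2, 'i': 10}
info['k'] = 4 → {'r': 1, 'b': 9, 'e': 5, 'f': 4, 'm': 6, 'g': 2, 'i': 10, 'k': 4}
info['f'] = info['g']+4 = 6 → {'r': 1, 'b': 9, 'e': 5, 'f': 6, 'm': 6, 'g': 2, 'i': 10, 'k': 4}
del 'e' → {'r': 1, 'b': 9, 'f': 6, 'm': 6, 'g': 2, 'i': 10, 'k': 4}
info['t'] = info['r']+1 = 2 → {'r': 1, 'b': 9, 'f': 6, 'm': 6, 'g': 2, 'i': 10, 'k': 4, 't': 2}
del 'f' → {'r': 1, 'b': 9, 'm': 6, 'g': 2, 'i': 10, 'k': 4, 't': 2}
sum of values = 34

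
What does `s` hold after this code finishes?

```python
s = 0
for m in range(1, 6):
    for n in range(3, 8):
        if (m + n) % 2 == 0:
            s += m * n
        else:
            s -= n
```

m=1,n=3: even sum, s = 0+3 = 3
m=1,n=4: odd sum, s = 3-4 = -1
m=1,n=5: even sum, s = (-1)+5 = 4
m=1,n=6: odd sum, s = 4-6 = -2
m=1,n=7: even sum, s = (-2)+7 = 5
m=2,n=3: odd sum, s = 5-3 = 2
m=2,n=4: even sum, s = 2+8 = 10
m=2,n=5: odd sum, s = 10-5 = 5
m=2,n=6: even sum, s = 5+12 = 17
m=2,n=7: odd sum, s = 17-7 = 10
m=3,n=3: even sum, s = 10+9 = 19
m=3,n=4: odd sum, s = 19-4 = 15
m=3,n=5: even sum, s = 15+15 = 30
m=3,n=6: odd sum, s = 30-6 = 24
m=3,n=7: even sum, s = 24+21 = 45
m=4,n=3: odd sum, s = 45-3 = 42
m=4,n=4: even sum, s = 42+16 = 58
m=4,n=5: odd sum, s = 58-5 = 53
m=4,n=6: even sum, s = 53+24 = 77
m=4,n=7: odd sum, s = 77-7 = 70
m=5,n=3: even sum, s = 70+15 = 85
m=5,n=4: odd sum, s = 85-4 = 81
m=5,n=5: even sum, s = 81+25 = 106
m=5,n=6: odd sum, s = 106-6 = 100
m=5,n=7: even sum, s = 100+35 = 135

135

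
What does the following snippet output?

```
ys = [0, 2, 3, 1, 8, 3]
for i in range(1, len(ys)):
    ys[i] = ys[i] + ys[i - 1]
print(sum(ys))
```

44

i=1: ys[1] = 2+0 = 2 → [0, 2, 3, 1, 8, 3]
i=2: ys[2] = 3+2 = 5 → [0, 2, 5, 1, 8, 3]
i=3: ys[3] = 1+5 = 6 → [0, 2, 5, 6, 8, 3]
i=4: ys[4] = 8+6 = 14 → [0, 2, 5, 6, 14, 3]
i=5: ys[5] = 3+14 = 17 → [0, 2, 5, 6, 14, 17]
sum = 44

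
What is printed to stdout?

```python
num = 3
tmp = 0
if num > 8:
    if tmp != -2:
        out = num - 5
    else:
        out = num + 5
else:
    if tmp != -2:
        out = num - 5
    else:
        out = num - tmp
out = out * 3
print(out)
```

-6

num=3, tmp=0
num > 8 is False; tmp != -2 is True
→ out = num - 5 = -2
out = (-2)*3 = -6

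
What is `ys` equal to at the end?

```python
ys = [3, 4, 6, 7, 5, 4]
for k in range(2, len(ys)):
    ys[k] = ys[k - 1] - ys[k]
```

[3, 4, -2, -9, -14, -18]

k=2: ys[2] = 4-6 = -2 → [3, 4, -2, 7, 5, 4]
k=3: ys[3] = (-2)-7 = -9 → [3, 4, -2, -9, 5, 4]
k=4: ys[4] = (-9)-5 = -14 → [3, 4, -2, -9, -14, 4]
k=5: ys[5] = (-14)-4 = -18 → [3, 4, -2, -9, -14, -18]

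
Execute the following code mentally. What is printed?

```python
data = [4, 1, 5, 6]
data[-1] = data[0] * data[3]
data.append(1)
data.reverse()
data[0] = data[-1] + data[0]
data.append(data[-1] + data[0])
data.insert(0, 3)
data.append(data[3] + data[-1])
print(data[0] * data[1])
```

data[-1] = data[0]*data[3] = 4*6 = 24 → [4, 1, 5, 24]
append 1 → [4, 1, 5, 24, 1]
reverse → [1, 24, 5, 1, 4]
data[0] = data[-1]+data[0] = 4+1 = 5 → [5, 24, 5, 1, 4]
append data[-1]+data[0] = 4+5 = 9 → [5, 24, 5, 1, 4, 9]
insert 3 at 0 → [3, 5, 24, 5, 1, 4, 9]
append data[3]+data[-1] = 5+9 = 14 → [3, 5, 24, 5, 1, 4, 9, 14]
data[0]*data[1] = 3*5 = 15

15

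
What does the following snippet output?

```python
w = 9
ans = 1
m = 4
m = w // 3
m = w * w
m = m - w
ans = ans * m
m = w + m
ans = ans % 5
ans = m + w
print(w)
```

9

m = 9//3 = 3
m = 9*9 = 81
m = 81-9 = 72
ans = 1*72 = 72
m = 9+72 = 81
ans = 72%5 = 2
ans = 81+9 = 90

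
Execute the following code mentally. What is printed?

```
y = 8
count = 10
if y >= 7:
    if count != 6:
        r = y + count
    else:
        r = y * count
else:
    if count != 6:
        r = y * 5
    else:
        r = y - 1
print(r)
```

y=8, count=10
y >= 7 is True; count != 6 is True
→ r = y + count = 18

18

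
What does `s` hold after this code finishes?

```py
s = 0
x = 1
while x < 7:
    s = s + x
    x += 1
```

21

x=1: s = 0+1 = 1
x=2: s = 1+2 = 3
x=3: s = 3+3 = 6
x=4: s = 6+4 = 10
x=5: s = 10+5 = 15
x=6: s = 15+6 = 21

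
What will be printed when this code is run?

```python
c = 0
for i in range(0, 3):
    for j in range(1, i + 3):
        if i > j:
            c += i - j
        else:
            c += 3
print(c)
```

25

i=0,j=1: not 0>1, c = 0+3 = 3
i=0,j=2: not 0>2, c = 3+3 = 6
i=1,j=1: not 1>1, c = 6+3 = 9
i=1,j=2: not 1>2, c = 9+3 = 12
i=1,j=3: not 1>3, c = 12+3 = 15
i=2,j=1: 2>1, c = 15+1 = 16
i=2,j=2: not 2>2, c = 16+3 = 19
i=2,j=3: not 2>3, c = 19+3 = 22
i=2,j=4: not 2>4, c = 22+3 = 25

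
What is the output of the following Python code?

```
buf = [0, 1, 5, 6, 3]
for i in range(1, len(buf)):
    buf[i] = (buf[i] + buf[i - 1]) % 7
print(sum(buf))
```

13

i=1: buf[1] = (1+0)%7 = 1 → [0, 1, 5, 6, 3]
i=2: buf[2] = (5+1)%7 = 6 → [0, 1, 6, 6, 3]
i=3: buf[3] = (6+6)%7 = 5 → [0, 1, 6, 5, 3]
i=4: buf[4] = (3+5)%7 = 1 → [0, 1, 6, 5, 1]
sum = 13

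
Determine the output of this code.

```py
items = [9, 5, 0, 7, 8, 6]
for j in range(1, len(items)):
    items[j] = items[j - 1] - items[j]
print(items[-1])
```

j=1: items[1] = 9-5 = 4 → [9, 4, 0, 7, 8, 6]
j=2: items[2] = 4-0 = 4 → [9, 4, 4, 7, 8, 6]
j=3: items[3] = 4-7 = -3 → [9, 4, 4, -3, 8, 6]
j=4: items[4] = (-3)-8 = -11 → [9, 4, 4, -3, -11, 6]
j=5: items[5] = (-11)-6 = -17 → [9, 4, 4, -3, -11, -17]

-17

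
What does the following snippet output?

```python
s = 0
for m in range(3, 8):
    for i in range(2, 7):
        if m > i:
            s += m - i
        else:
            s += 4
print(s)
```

m=3,i=2: 3>2, s = 0+1 = 1
m=3,i=3: not 3>3, s = 1+4 = 5
m=3,i=4: not 3>4, s = 5+4 = 9
m=3,i=5: not 3>5, s = 9+4 = 13
m=3,i=6: not 3>6, s = 13+4 = 17
m=4,i=2: 4>2, s = 17+2 = 19
m=4,i=3: 4>3, s = 19+1 = 20
m=4,i=4: not 4>4, s = 20+4 = 24
m=4,i=5: not 4>5, s = 24+4 = 28
m=4,i=6: not 4>6, s = 28+4 = 32
m=5,i=2: 5>2, s = 32+3 = 35
m=5,i=3: 5>3, s = 35+2 = 37
m=5,i=4: 5>4, s = 37+1 = 38
m=5,i=5: not 5>5, s = 38+4 = 42
m=5,i=6: not 5>6, s = 42+4 = 46
m=6,i=2: 6>2, s = 46+4 = 50
m=6,i=3: 6>3, s = 50+3 = 53
m=6,i=4: 6>4, s = 53+2 = 55
m=6,i=5: 6>5, s = 55+1 = 56
m=6,i=6: not 6>6, s = 56+4 = 60
m=7,i=2: 7>2, s = 60+5 = 65
m=7,i=3: 7>3, s = 65+4 = 69
m=7,i=4: 7>4, s = 69+3 = 72
m=7,i=5: 7>5, s = 72+2 = 74
m=7,i=6: 7>6, s = 74+1 = 75

75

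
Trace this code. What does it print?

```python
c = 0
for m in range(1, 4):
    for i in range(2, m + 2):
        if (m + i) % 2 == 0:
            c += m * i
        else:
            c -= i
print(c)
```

2

m=1,i=2: odd sum, c = 0-2 = -2
m=2,i=2: even sum, c = (-2)+4 = 2
m=2,i=3: odd sum, c = 2-3 = -1
m=3,i=2: odd sum, c = (-1)-2 = -3
m=3,i=3: even sum, c = (-3)+9 = 6
m=3,i=4: odd sum, c = 6-4 = 2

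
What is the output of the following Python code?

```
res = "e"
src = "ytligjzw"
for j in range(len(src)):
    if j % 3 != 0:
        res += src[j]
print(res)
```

etlgjw

j=0: skip
j=1: add 't' → 'et'
j=2: add 'l' → 'etl'
j=3: skip
j=4: add 'g' → 'etlg'
j=5: add 'j' → 'etlgj'
j=6: skip
j=7: add 'w' → 'etlgjw'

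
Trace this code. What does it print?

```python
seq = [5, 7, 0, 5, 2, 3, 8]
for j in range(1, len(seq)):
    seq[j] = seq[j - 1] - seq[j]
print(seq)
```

[5, -2, -2, -7, -9, -12, -20]

j=1: seq[1] = 5-7 = -2 → [5, -2, 0, 5, 2, 3, 8]
j=2: seq[2] = (-2)-0 = -2 → [5, -2, -2, 5, 2, 3, 8]
j=3: seq[3] = (-2)-5 = -7 → [5, -2, -2, -7, 2, 3, 8]
j=4: seq[4] = (-7)-2 = -9 → [5, -2, -2, -7, -9, 3, 8]
j=5: seq[5] = (-9)-3 = -12 → [5, -2, -2, -7, -9, -12, 8]
j=6: seq[6] = (-12)-8 = -20 → [5, -2, -2, -7, -9, -12, -20]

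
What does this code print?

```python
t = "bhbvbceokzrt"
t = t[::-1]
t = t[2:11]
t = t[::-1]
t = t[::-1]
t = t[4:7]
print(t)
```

cbv

reverse → 'trzkoecbvbhb'
slice [2:11] → 'zkoecbvbh'
reverse → 'hbvbceokz'
reverse → 'zkoecbvbh'
slice [4:7] → 'cbv'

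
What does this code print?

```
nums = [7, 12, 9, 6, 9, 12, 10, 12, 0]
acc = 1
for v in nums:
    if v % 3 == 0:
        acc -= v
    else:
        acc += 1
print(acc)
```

v=7: not %3==0, acc = 1+1 = 2
v=12: %3==0, acc = 2-12 = -10
v=9: %3==0, acc = (-10)-9 = -19
v=6: %3==0, acc = (-19)-6 = -25
v=9: %3==0, acc = (-25)-9 = -34
v=12: %3==0, acc = (-34)-12 = -46
v=10: not %3==0, acc = (-46)+1 = -45
v=12: %3==0, acc = (-45)-12 = -57
v=0: %3==0, acc = (-57)-0 = -57

-57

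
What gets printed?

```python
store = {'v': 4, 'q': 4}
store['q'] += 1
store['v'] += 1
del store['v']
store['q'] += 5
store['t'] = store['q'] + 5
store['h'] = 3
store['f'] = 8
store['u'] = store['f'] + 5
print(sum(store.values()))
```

49

store['q'] = 4+1 = 5 → {'v': 4, 'q': 5}
store['v'] = 4+1 = 5 → {'v': 5, 'q': 5}
del 'v' → {'q': 5}
store['q'] = 5+5 = 10 → {'q': 10}
store['t'] = store['q']+5 = 15 → {'q': 10, 't': 15}
store['h'] = 3 → {'q': 10, 't': 15, 'h': 3}
store['f'] = 8 → {'q': 10, 't': 15, 'h': 3, 'f': 8}
store['u'] = store['f']+5 = 13 → {'q': 10, 't': 15, 'h': 3, 'f': 8, 'u': 13}
sum of values = 49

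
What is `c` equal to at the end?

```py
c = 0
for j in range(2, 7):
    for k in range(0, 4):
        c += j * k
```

j=2,k=0: c = 0+0 = 0
j=2,k=1: c = 0+2 = 2
j=2,k=2: c = 2+4 = 6
j=2,k=3: c = 6+6 = 12
j=3,k=0: c = 12+0 = 12
j=3,k=1: c = 12+3 = 15
j=3,k=2: c = 15+6 = 21
j=3,k=3: c = 21+9 = 30
j=4,k=0: c = 30+0 = 30
j=4,k=1: c = 30+4 = 34
j=4,k=2: c = 34+8 = 42
j=4,k=3: c = 42+12 = 54
j=5,k=0: c = 54+0 = 54
j=5,k=1: c = 54+5 = 59
j=5,k=2: c = 59+10 = 69
j=5,k=3: c = 69+15 = 84
j=6,k=0: c = 84+0 = 84
j=6,k=1: c = 84+6 = 90
j=6,k=2: c = 90+12 = 102
j=6,k=3: c = 102+18 = 120

120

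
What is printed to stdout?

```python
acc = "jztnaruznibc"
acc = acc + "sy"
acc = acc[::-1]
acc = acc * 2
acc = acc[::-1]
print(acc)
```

jztnaruznibcsyjztnaruznibcsy

+ 'sy' → 'jztnaruznibcsy'
reverse → 'yscbinzurantzj'
repeat ×2 → 'yscbinzurantzjyscbinzurantzj'
reverse → 'jztnaruznibcsyjztnaruznibcsy'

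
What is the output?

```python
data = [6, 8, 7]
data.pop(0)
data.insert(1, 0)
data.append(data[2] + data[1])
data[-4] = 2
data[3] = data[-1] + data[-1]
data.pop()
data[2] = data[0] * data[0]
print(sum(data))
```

6

pop(0) removes 6 → [8, 7]
insert 0 at 1 → [8, 0, 7]
append data[2]+data[1] = 7+0 = 7 → [8, 0, 7, 7]
data[-4] = 2 → [2, 0, 7, 7]
data[3] = data[-1]+data[-1] = 7+7 = 14 → [2, 0, 7, 14]
pop() removes 14 → [2, 0, 7]
data[2] = data[0]*data[0] = 2*2 = 4 → [2, 0, 4]
sum = 6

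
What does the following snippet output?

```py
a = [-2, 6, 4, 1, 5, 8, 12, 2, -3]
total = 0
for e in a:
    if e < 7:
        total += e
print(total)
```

e=-2: <7, total = 0+(-2) = -2
e=6: <7, total = (-2)+6 = 4
e=4: <7, total = 4+4 = 8
e=1: <7, total = 8+1 = 9
e=5: <7, total = 9+5 = 14
e=8: not <7
e=12: not <7
e=2: <7, total = 14+2 = 16
e=-3: <7, total = 16+(-3) = 13

13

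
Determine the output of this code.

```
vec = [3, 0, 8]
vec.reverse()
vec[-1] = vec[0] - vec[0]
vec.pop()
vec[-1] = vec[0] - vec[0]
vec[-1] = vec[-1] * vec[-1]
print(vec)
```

reverse → [8, 0, 3]
vec[-1] = vec[0]-vec[0] = 8-8 = 0 → [8, 0, 0]
pop() removes 0 → [8, 0]
vec[-1] = vec[0]-vec[0] = 8-8 = 0 → [8, 0]
vec[-1] = vec[-1]*vec[-1] = 0*0 = 0 → [8, 0]

[8, 0]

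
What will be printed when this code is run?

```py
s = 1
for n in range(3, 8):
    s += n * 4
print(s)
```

101

n=3: s = 1+3*4 = 13
n=4: s = 13+4*4 = 29
n=5: s = 29+5*4 = 49
n=6: s = 49+6*4 = 73
n=7: s = 73+7*4 = 101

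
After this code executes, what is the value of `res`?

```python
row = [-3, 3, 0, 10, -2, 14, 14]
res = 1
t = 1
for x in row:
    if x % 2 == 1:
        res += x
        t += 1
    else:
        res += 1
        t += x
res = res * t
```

x=-3: odd, res = 1+(-3) = -2; t=2
x=3: odd, res = (-2)+3 = 1; t=3
x=0: not odd, res = 1+1 = 2; t=3
x=10: not odd, res = 2+1 = 3; t=13
x=-2: not odd, res = 3+1 = 4; t=11
x=14: not odd, res = 4+1 = 5; t=25
x=14: not odd, res = 5+1 = 6; t=39
res*t = 6*39 = 234

234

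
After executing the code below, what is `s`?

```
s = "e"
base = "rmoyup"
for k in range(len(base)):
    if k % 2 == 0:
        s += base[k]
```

k=0: add 'r' → 'er'
k=1: skip
k=2: add 'o' → 'ero'
k=3: skip
k=4: add 'u' → 'erou'
k=5: skip

'erou'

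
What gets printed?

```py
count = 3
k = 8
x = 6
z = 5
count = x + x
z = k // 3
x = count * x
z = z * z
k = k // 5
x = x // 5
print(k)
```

1

count = 6+6 = 12
z = 8//3 = 2
x = 12*6 = 72
z = 2*2 = 4
k = 8//5 = 1
x = 72//5 = 14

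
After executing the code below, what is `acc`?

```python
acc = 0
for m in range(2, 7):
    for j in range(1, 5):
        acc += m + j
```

130

m=2,j=1: acc = 0+3 = 3
m=2,j=2: acc = 3+4 = 7
m=2,j=3: acc = 7+5 = 12
m=2,j=4: acc = 12+6 = 18
m=3,j=1: acc = 18+4 = 22
m=3,j=2: acc = 22+5 = 27
m=3,j=3: acc = 27+6 = 33
m=3,j=4: acc = 33+7 = 40
m=4,j=1: acc = 40+5 = 45
m=4,j=2: acc = 45+6 = 51
m=4,j=3: acc = 51+7 = 58
m=4,j=4: acc = 58+8 = 66
m=5,j=1: acc = 66+6 = 72
m=5,j=2: acc = 72+7 = 79
m=5,j=3: acc = 79+8 = 87
m=5,j=4: acc = 87+9 = 96
m=6,j=1: acc = 96+7 = 103
m=6,j=2: acc = 103+8 = 111
m=6,j=3: acc = 111+9 = 120
m=6,j=4: acc = 120+10 = 130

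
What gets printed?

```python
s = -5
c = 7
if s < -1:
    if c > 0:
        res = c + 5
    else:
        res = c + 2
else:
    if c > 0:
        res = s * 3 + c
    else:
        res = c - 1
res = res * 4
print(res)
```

48

s=-5, c=7
s < -1 is True; c > 0 is True
→ res = c + 5 = 12
res = 12*4 = 48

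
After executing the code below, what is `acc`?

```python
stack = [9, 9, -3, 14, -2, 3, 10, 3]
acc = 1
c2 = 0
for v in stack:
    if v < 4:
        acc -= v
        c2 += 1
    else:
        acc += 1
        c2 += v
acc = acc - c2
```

-42

v=9: not <4, acc = 1+1 = 2; c2=9
v=9: not <4, acc = 2+1 = 3; c2=18
v=-3: <4, acc = 3-(-3) = 6; c2=19
v=14: not <4, acc = 6+1 = 7; c2=33
v=-2: <4, acc = 7-(-2) = 9; c2=34
v=3: <4, acc = 9-3 = 6; c2=35
v=10: not <4, acc = 6+1 = 7; c2=45
v=3: <4, acc = 7-3 = 4; c2=46
acc-c2 = 4-46 = -42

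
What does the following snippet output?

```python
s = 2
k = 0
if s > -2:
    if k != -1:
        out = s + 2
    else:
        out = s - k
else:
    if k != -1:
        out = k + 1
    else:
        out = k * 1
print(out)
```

s=2, k=0
s > -2 is True; k != -1 is True
→ out = s + 2 = 4

4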